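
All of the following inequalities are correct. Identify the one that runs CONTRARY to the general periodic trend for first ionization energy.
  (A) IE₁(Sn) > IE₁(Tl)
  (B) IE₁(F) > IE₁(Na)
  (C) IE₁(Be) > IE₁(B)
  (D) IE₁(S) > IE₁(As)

The general trend: first ionization energy increases across a period and decreases down a group.
(A) Sn (period 5, group 14) vs Tl (period 6, group 13): the stated order agrees with the simple trend.
(B) F (period 2, group 17) vs Na (period 3, group 1): the stated order agrees with the simple trend.
(C) Be (period 2, group 2) vs B (period 2, group 13): the stated order contradicts the simple trend.
(D) S (period 3, group 16) vs As (period 4, group 15): the stated order agrees with the simple trend.
The exception is (C): removing B's lone 2p electron is easier than breaking Be's filled 2s².

(C)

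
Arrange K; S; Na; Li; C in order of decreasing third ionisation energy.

Li > Na > C > K > S

IE_3 is the cost of taking one more electron from the +2 cation: K²⁺ is already 1 electron into the core; S²⁺ still has 4 valence electrons; Na²⁺ is already 1 electron into the core; Li²⁺ is already 1 electron into the core; C²⁺ still has 2 valence electrons.
Usually core removal costs more than valence removal, but here the competition is close: a tightly held n=2 valence electron can cost more to remove than an n=3 core electron, so the actual values have to decide it.
Valence configurations: S²⁺ [Ne]3s²3p², C²⁺ [He]2s².
Approximate IE_3 values (kJ/mol): K 4420, S 3357, Na 6910, Li 11815, C 4620.
So the third ionization energies run S < K < C < Na < Li.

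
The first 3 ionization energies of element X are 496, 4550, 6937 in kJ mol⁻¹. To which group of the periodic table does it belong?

Group 1

Look for the largest jump between consecutive ionization energies: IE2/IE1 ≈ 9.2, far larger than any earlier ratio.
That jump marks the point where a core electron is being removed. So the atom has 1 valence electron.
A main-group element with 1 valence electron is in group 1.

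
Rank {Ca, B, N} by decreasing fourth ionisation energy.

Consider each +3 ion: Ca³⁺ is already 1 electron into the core; B³⁺ is the bare [He] core; N³⁺ still has 2 valence electrons.
Usually core removal costs more than valence removal, but here the competition is close: a tightly held n=2 valence electron can cost more to remove than an n=3 core electron, so the actual values have to decide it.
Tabulated IE_4 (kJ/mol): Ca 6491, B 25026, N 7475.
Putting it together, IE_4: Ca < N < B.

B > N > Ca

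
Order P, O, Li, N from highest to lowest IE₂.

IE_2 is the cost of taking one more electron from the +1 cation: P⁺ still has 4 valence electrons; O⁺ still has 5 valence electrons; Li⁺ is the bare [He] core; N⁺ still has 4 valence electrons.
Breaking into a closed-shell core is much more expensive than removing a leftover valence electron — Li has the largest IE_2 here.
Valence configurations: P⁺ [Ne]3s²3p², O⁺ [He]2s²2p³, N⁺ [He]2s²2p².
Approximate IE_2 values (kJ/mol): P 1907, O 3388, Li 7298, N 2856.
Overall IE_2 order: P < N < O < Li.

Li > O > N > P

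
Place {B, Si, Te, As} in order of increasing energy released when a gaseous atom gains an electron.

EA tends to increase across a period and decrease down a group, though the pattern is less regular than for IE or radius.
These sit on a diagonal, where the across-period and down-group effects partly cancel.
As > B: the two effects oppose for this pair; the across-period effect wins (78 vs 27 kJ/mol).
Si > As: period and group pull opposite ways; the down-group shift dominates (134 vs 78 kJ/mol).
Te > Si: period and group pull opposite ways; the across-period shift dominates (190 vs 134 kJ/mol).
For reference (kJ/mol): B 27, Si 134, As 78, Te 190.
So from lowest to highest: B < As < Si < Te.

B, As, Si, Te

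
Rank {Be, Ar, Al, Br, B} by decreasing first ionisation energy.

Ar, Br, Be, B, Al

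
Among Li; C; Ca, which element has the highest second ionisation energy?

Li

After 1 electron has been removed, what remains? Li⁺ is the bare [He] core; C⁺ still has 3 valence electrons; Ca⁺ still has 1 valence electron.
Breaking into a closed-shell core is much more expensive than removing a leftover valence electron — Li has the largest IE_2 here.
Valence configurations: C⁺ [He]2s²2p¹, Ca⁺ [Ar]4s¹.
Tabulated IE_2 (kJ/mol): Li 7298, C 2353, Ca 1145.
Putting it together, IE_2: Ca < C < Li.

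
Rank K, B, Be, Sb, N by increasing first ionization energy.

Be is in period 2, group 2; B is in period 2, group 13; N is in period 2, group 15; K is in period 4, group 1; Sb is in period 5, group 15.
First ionization energy rises across a period (greater Z_eff holds electrons more tightly) and falls down a group (valence electrons are farther from the nucleus).
Neither a single period nor a single group — weigh both effects.
B > K: both effects reinforce here, so B is clearly the higher of the two.
Sb > B: period and group pull opposite ways; the across-period shift dominates (831 vs 801 kJ/mol).
Be > Sb: the two effects oppose for this pair; the down-group effect wins (900 vs 831 kJ/mol).
N > Be: both are in period 2; the period trend gives N the larger value.
Note the exception: Be has a higher first ionization energy than B, contrary to the simple trend — removing B's lone 2p electron is easier than breaking Be's filled 2s².
Approximate values (kJ/mol): Be 900, B 801, N 1402, K 419, Sb 831.
So from lowest to highest: K < B < Sb < Be < N.

K < B < Sb < Be < N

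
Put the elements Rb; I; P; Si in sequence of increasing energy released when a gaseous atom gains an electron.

Rb < P < Si < I

Si is in period 3, group 14; P is in period 3, group 15; Rb is in period 5, group 1; I is in period 5, group 17.
Atoms with high Z_eff and room in the valence shell (especially the halogens) have the most exothermic electron affinities.
These span different periods and groups, so the two trends combine.
P > Rb: both effects reinforce here, so P is clearly the higher of the two.
Si > P: this pair runs against the simple trend — see the exception note.
I > Si: period and group pull opposite ways; the across-period shift dominates (295 vs 134 kJ/mol).
Note the exception: Si has a higher electron affinity than P, contrary to the simple trend — adding an electron to P's half-filled 3p³ is unfavourable, so Si (3p²) has the more exothermic EA.
Tabulated electron affinity (kJ/mol): Si 134, P 72, Rb 47, I 295.
So from lowest to highest: Rb < P < Si < I.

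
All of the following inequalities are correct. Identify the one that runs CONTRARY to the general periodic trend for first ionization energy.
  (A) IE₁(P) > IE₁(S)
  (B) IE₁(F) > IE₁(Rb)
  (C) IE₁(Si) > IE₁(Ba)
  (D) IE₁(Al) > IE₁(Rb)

The general trend: first ionization energy increases across a period and decreases down a group.
(A) P (period 3, group 15) vs S (period 3, group 16): the stated order contradicts the simple trend.
(B) F (period 2, group 17) vs Rb (period 5, group 1): the stated order agrees with the simple trend.
(C) Si (period 3, group 14) vs Ba (period 6, group 2): the stated order agrees with the simple trend.
(D) Al (period 3, group 13) vs Rb (period 5, group 1): the stated order agrees with the simple trend.
The exception is (A): S (3p⁴) ionizes more easily than half-filled P (3p³) because the paired 3p electron in S is pushed out by e⁻–e⁻ repulsion.

(A)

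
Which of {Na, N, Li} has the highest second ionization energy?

Li

IE_2 is the cost of taking one more electron from the +1 cation: Na⁺ is the bare [Ne] core; N⁺ still has 4 valence electrons; Li⁺ is the bare [He] core.
Breaking into a closed-shell core is much more expensive than removing a leftover valence electron — Na and Li have the largest IE_2 here.
Tabulated IE_2 (kJ/mol): Na 4562, N 2856, Li 7298.
So the second ionization energies run N < Na < Li.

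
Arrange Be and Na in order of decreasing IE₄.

The fourth ionization energy removes an electron from the +3 ion. For each element: Be³⁺ is already 1 electron into the core; Na³⁺ is already 2 electrons into the core.
All of these are removing an electron from a noble-gas core or deeper; the smaller core (lower principal quantum number) is held far more tightly, and within a period the higher nuclear charge binds the same core more tightly.
The numbers (kJ/mol): Be 21007, Na 9543.
Overall IE_4 order: Na < Be.

Be, Na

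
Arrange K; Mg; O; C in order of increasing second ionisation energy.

Mg, C, K, O

The second ionization energy removes an electron from the +1 ion. For each element: K⁺ is the bare [Ar] core; Mg⁺ still has 1 valence electron; O⁺ still has 5 valence electrons; C⁺ still has 3 valence electrons.
Usually core removal costs more than valence removal, but here the competition is close: a tightly held n=2 valence electron can cost more to remove than an n=3 core electron, so the actual values have to decide it.
Valence configurations: Mg⁺ [Ne]3s¹, O⁺ [He]2s²2p³, C⁺ [He]2s²2p¹.
Approximate IE_2 values (kJ/mol): K 3052, Mg 1451, O 3388, C 2353.
So the second ionization energies run Mg < C < K < O.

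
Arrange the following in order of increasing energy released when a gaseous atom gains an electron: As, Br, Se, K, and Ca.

Ca < K < As < Se < Br

K is in period 4, group 1; Ca is in period 4, group 2; As is in period 4, group 15; Se is in period 4, group 16; Br is in period 4, group 17.
Adding an electron releases more energy for atoms nearer the top right (short of the noble gases).
All lie in period 4; the across-period trend (electron affinity increases left to right) applies, with the exception below.
Note the exception: K has a higher electron affinity than Ca, contrary to the simple trend — adding an electron to Ca (ns²) has to open a new, higher-energy np subshell, which is unfavourable.
Approximate values (kJ/mol): K 48, Ca 2, As 78, Se 195, Br 325.
So from lowest to highest: Ca < K < As < Se < Br.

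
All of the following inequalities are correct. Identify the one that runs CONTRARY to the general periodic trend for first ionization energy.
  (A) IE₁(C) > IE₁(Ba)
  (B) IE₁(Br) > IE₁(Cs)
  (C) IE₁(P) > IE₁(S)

(C)

The general trend: first ionization energy increases across a period and decreases down a group.
(A) C (period 2, group 14) vs Ba (period 6, group 2): the stated order agrees with the simple trend.
(B) Br (period 4, group 17) vs Cs (period 6, group 1): the stated order agrees with the simple trend.
(C) P (period 3, group 15) vs S (period 3, group 16): the stated order contradicts the simple trend.
The exception is (C): S (3p⁴) ionizes more easily than half-filled P (3p³) because the paired 3p electron in S is pushed out by e⁻–e⁻ repulsion.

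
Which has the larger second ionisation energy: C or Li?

Li

The second ionization energy removes an electron from the +1 ion. For each element: C⁺ still has 3 valence electrons; Li⁺ is the bare [He] core.
Breaking into a closed-shell core is much more expensive than removing a leftover valence electron — Li has the largest IE_2 here.
Tabulated IE_2 (kJ/mol): C 2353, Li 7298.
So the second ionization energies run C < Li.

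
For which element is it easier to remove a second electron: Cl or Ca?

Consider each +1 ion: Cl⁺ still has 6 valence electrons; Ca⁺ still has 1 valence electron.
All are still removing valence electrons, so compare the +1 ions as you would atoms: IE_2 generally rises across a period (higher Z_eff) and falls down a group (larger shell), subject to the usual subshell exceptions.
Valence configurations: Cl⁺ [Ne]3s²3p⁴, Ca⁺ [Ar]4s¹.
The numbers (kJ/mol): Cl 2298, Ca 1145.
So the second ionization energies run Ca < Cl.

Ca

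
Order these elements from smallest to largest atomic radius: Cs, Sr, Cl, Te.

Cl < Te < Sr < Cs

Radius decreases left→right (rising Z_eff, same n) and increases top→bottom (higher n).
Neither a single period nor a single group — weigh both effects.
Te > Cl: relative to Cl, both the across-period and down-group shifts push Te's atomic radius up.
Sr > Te: both are in period 5; the period trend gives Sr the larger value.
Cs > Sr: relative to Sr, both the across-period and down-group shifts push Cs's atomic radius up.
Approximate values (pm): Cl 99, Sr 185, Te 136, Cs 232.
So from smallest to largest: Cl < Te < Sr < Cs.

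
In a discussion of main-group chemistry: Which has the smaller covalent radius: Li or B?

B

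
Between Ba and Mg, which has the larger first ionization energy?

Mg

Mg is in period 3, group 2; Ba is in period 6, group 2.
Removing the outermost electron gets harder across a period and easier down a group.
All are in group 2, so first ionization energy increases up the group.
So Mg has the larger first ionization energy (Mg > Ba).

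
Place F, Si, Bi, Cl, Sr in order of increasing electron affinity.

EA tends to increase across a period and decrease down a group, though the pattern is less regular than for IE or radius.
Here both period and group differ, so the two effects have to be weighed against each other.
Bi > Sr: period and group pull opposite ways; the across-period shift dominates (91 vs 5 kJ/mol).
Si > Bi: the two effects oppose for this pair; the down-group effect wins (134 vs 91 kJ/mol).
F > Si: both effects reinforce here, so F is clearly the higher of the two.
Cl > F: this pair runs against the simple trend — see the exception note.
Note the exception: Cl has a higher electron affinity than F, contrary to the simple trend — F's small 2p subshell makes the incoming electron feel strong e⁻–e⁻ repulsion, so Cl actually releases more energy on gaining an electron.
For reference (kJ/mol): F 328, Si 134, Cl 349, Sr 5, Bi 91.
So from lowest to highest: Sr < Bi < Si < F < Cl.

Sr, Bi, Si, F, Cl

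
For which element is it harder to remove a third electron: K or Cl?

IE_3 is the cost of taking one more electron from the +2 cation: K²⁺ is already 1 electron into the core; Cl²⁺ still has 5 valence electrons.
Pulling an electron out of a noble-gas core costs far more than removing a remaining valence electron, so K sits at the high end of IE_3.
Tabulated IE_3 (kJ/mol): K 4420, Cl 3822.
So the third ionization energies run Cl < K.

K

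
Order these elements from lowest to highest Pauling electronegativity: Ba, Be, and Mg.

Ba, Mg, Be

Electronegativity increases across a period and decreases down a group, tracking effective nuclear charge and atomic size.
All are in group 2, so electronegativity increases up the group.
So from lowest to highest: Ba < Mg < Be.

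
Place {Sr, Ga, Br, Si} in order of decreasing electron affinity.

Br > Si > Ga > Sr

Atoms with high Z_eff and room in the valence shell (especially the halogens) have the most exothermic electron affinities.
Neither a single period nor a single group — weigh both effects.
Ga > Sr: both effects reinforce here, so Ga is clearly the higher of the two.
Si > Ga: relative to Ga, both the across-period and down-group shifts push Si's electron affinity up.
Br > Si: the two effects oppose for this pair; the across-period effect wins (325 vs 134 kJ/mol).
Tabulated electron affinity (kJ/mol): Si 134, Ga 29, Br 325, Sr 5.
So from highest to lowest: Br > Si > Ga > Sr.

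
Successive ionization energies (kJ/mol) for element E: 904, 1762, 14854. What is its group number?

Look for the largest jump between consecutive ionization energies: IE3/IE2 ≈ 8.4, far larger than any earlier ratio.
That jump marks the point where a core electron is being removed. So the atom has 2 valence electrons.
A main-group element with 2 valence electrons is in group 2.

Group 2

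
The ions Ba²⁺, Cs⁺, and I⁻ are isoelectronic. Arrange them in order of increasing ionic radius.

Ba²⁺ < Cs⁺ < I⁻

All of these have 54 electrons, so size is governed by nuclear charge alone: the more protons, the stronger the pull on the same electron cloud, and the smaller the ion.
Nuclear charges: Ba²⁺ (Z=56), Cs⁺ (Z=55), I⁻ (Z=53).
Smallest to largest: Ba²⁺ < Cs⁺ < I⁻.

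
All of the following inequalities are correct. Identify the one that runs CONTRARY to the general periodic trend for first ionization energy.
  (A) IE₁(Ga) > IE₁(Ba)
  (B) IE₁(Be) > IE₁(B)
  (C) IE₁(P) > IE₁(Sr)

(B)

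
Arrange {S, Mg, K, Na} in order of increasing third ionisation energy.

S, K, Na, Mg

After 2 electrons have been removed, what remains? S²⁺ still has 4 valence electrons; Mg²⁺ is the bare [Ne] core; K²⁺ is already 1 electron into the core; Na²⁺ is already 1 electron into the core.
Pulling an electron out of a noble-gas core costs far more than removing a remaining valence electron, so K, Na and Mg sit at the high end of IE_3.
Approximate IE_3 values (kJ/mol): S 3357, Mg 7733, K 4420, Na 6910.
Hence IE_3: S < K < Na < Mg.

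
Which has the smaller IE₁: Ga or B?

Ga

B is in period 2, group 13; Ga is in period 4, group 13.
Removing the outermost electron gets harder across a period and easier down a group.
All are in group 13, so first ionization energy increases up the group.
So Ga has the smaller IE₁ (Ga < B).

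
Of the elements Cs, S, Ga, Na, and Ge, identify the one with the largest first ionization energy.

S

IE₁ increases left→right with effective nuclear charge and decreases top→bottom as the valence shell moves farther out.
Here both period and group differ, so the two effects have to be weighed against each other.
Na > Cs: Na sits above Cs in group 1, so the down-group effect alone puts Na higher.
Ga > Na: the two effects oppose for this pair; the across-period effect wins (579 vs 496 kJ/mol).
Ge > Ga: both are in period 4; the period trend gives Ge the larger value.
S > Ge: both effects reinforce here, so S is clearly the higher of the two.
Tabulated first ionization energy (kJ/mol): Na 496, S 1000, Ga 579, Ge 762, Cs 376.
The largest first ionization energy among these belongs to S.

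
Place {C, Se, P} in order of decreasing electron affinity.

EA tends to increase across a period and decrease down a group, though the pattern is less regular than for IE or radius.
These sit on a diagonal, where the across-period and down-group effects partly cancel.
C > P: the two effects oppose for this pair; the down-group effect wins (122 vs 72 kJ/mol).
Se > C: period and group pull opposite ways; the across-period shift dominates (195 vs 122 kJ/mol).
Tabulated electron affinity (kJ/mol): C 122, P 72, Se 195.
So from highest to lowest: Se > C > P.

Se, C, P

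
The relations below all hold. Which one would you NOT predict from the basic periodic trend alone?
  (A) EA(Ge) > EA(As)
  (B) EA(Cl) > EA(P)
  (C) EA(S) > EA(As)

(A)

The general trend: electron affinity increases across a period and decreases down a group.
(A) Ge (period 4, group 14) vs As (period 4, group 15): the stated order contradicts the simple trend.
(B) Cl (period 3, group 17) vs P (period 3, group 15): the stated order agrees with the simple trend.
(C) S (period 3, group 16) vs As (period 4, group 15): the stated order agrees with the simple trend.
The exception is (A): adding an electron to As's half-filled 4p³ is unfavourable, so Ge (4p²) has the more exothermic EA.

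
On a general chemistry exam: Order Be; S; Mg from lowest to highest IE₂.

IE_2 is the cost of taking one more electron from the +1 cation: Be⁺ still has 1 valence electron; S⁺ still has 5 valence electrons; Mg⁺ still has 1 valence electron.
All are still removing valence electrons, so compare the +1 ions as you would atoms: IE_2 generally rises across a period (higher Z_eff) and falls down a group (larger shell), subject to the usual subshell exceptions.
Valence configurations: Be⁺ [He]2s¹, S⁺ [Ne]3s²3p³, Mg⁺ [Ne]3s¹.
Tabulated IE_2 (kJ/mol): Be 1757, S 2252, Mg 1451.
Hence IE_2: Mg < Be < S.

Mg < Be < S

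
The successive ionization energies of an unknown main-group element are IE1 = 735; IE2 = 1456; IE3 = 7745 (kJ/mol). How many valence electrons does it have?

Look for the largest jump between consecutive ionization energies: IE3/IE2 ≈ 5.3, far larger than any earlier ratio.
That jump marks the point where a core electron is being removed. So the atom has 2 valence electrons.

2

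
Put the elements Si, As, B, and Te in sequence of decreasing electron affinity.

B is in period 2, group 13; Si is in period 3, group 14; As is in period 4, group 15; Te is in period 5, group 16.
Electron affinity generally becomes more exothermic across a period toward the halogens and less exothermic down a group.
A diagonal step moves right (one effect) and down (the opposite effect) at once.
As > B: period and group pull opposite ways; the across-period shift dominates (78 vs 27 kJ/mol).
Si > As: period and group pull opposite ways; the down-group shift dominates (134 vs 78 kJ/mol).
Te > Si: period and group pull opposite ways; the across-period shift dominates (190 vs 134 kJ/mol).
Tabulated electron affinity (kJ/mol): B 27, Si 134, As 78, Te 190.
So from highest to lowest: Te > Si > As > B.

Te > Si > As > B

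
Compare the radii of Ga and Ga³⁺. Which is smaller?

Forming Ga³⁺ removes 3 electrons from Ga. Fewer electrons for the same nuclear charge means less shielding and a higher Z_eff on the remaining electrons, and for main-group metals the entire outer shell is lost.
A cation is smaller than its parent atom: Ga³⁺ < Ga.

Ga³⁺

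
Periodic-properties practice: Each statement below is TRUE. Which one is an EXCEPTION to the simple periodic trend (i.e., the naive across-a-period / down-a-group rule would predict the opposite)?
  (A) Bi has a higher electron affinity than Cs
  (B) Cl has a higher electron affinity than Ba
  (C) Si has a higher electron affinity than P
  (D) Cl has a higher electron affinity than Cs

The general trend: electron affinity increases across a period and decreases down a group.
(A) Bi (period 6, group 15) vs Cs (period 6, group 1): the stated order agrees with the simple trend.
(B) Cl (period 3, group 17) vs Ba (period 6, group 2): the stated order agrees with the simple trend.
(C) Si (period 3, group 14) vs P (period 3, group 15): the stated order contradicts the simple trend.
(D) Cl (period 3, group 17) vs Cs (period 6, group 1): the stated order agrees with the simple trend.
The exception is (C): adding an electron to P's half-filled 3p³ is unfavourable, so Si (3p²) has the more exothermic EA.

(C)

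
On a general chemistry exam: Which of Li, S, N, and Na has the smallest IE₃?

After 2 electrons have been removed, what remains? Li²⁺ is already 1 electron into the core; S²⁺ still has 4 valence electrons; N²⁺ still has 3 valence electrons; Na²⁺ is already 1 electron into the core.
Core electrons are held far more tightly than valence electrons, so Na and Li top the IE_3 order.
Valence configurations: S²⁺ [Ne]3s²3p², N²⁺ [He]2s²2p¹.
Approximate IE_3 values (kJ/mol): Li 11815, S 3357, N 4578, Na 6910.
Overall IE_3 order: S < N < Na < Li.

S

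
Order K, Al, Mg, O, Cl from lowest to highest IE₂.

Mg < Al < Cl < K < O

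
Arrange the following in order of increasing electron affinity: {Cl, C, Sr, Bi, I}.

C is in period 2, group 14; Cl is in period 3, group 17; Sr is in period 5, group 2; I is in period 5, group 17; Bi is in period 6, group 15.
Adding an electron releases more energy for atoms nearer the top right (short of the noble gases).
Here both period and group differ, so the two effects have to be weighed against each other.
Bi > Sr: period and group pull opposite ways; the across-period shift dominates (91 vs 5 kJ/mol).
C > Bi: period and group pull opposite ways; the down-group shift dominates (122 vs 91 kJ/mol).
I > C: the two effects oppose for this pair; the across-period effect wins (295 vs 122 kJ/mol).
Cl > I: they share group 17; the group trend gives Cl the larger value.
Approximate values (kJ/mol): C 122, Cl 349, Sr 5, I 295, Bi 91.
So from lowest to highest: Sr < Bi < C < I < Cl.

Sr < Bi < C < I < Cl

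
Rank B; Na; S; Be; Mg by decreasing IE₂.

Na > B > S > Be > Mg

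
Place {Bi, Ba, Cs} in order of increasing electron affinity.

Cs is in period 6, group 1; Ba is in period 6, group 2; Bi is in period 6, group 15.
EA tends to increase across a period and decrease down a group, though the pattern is less regular than for IE or radius.
All lie in period 6; the across-period trend (electron affinity increases left to right) applies, with the exception below.
Note the exception: Cs has a higher electron affinity than Ba, contrary to the simple trend — adding an electron to Ba (ns²) has to open a new, higher-energy np subshell, which is unfavourable.
Approximate values (kJ/mol): Cs 46, Ba 14, Bi 91.
So from lowest to highest: Ba < Cs < Bi.

Ba, Cs, Bi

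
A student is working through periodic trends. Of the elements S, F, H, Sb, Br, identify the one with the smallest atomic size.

Radius decreases left→right (rising Z_eff, same n) and increases top→bottom (higher n).
Neither a single period nor a single group — weigh both effects.
F > H: period and group pull opposite ways; the down-group shift dominates (64 vs 32 pm).
S > F: both effects reinforce here, so S is clearly the larger of the two.
Br > S: the two effects oppose for this pair; the down-group effect wins (114 vs 103 pm).
Sb > Br: both effects reinforce here, so Sb is clearly the larger of the two.
For reference (pm): H 32, F 64, S 103, Br 114, Sb 140.
The smallest atomic size among these belongs to H.

H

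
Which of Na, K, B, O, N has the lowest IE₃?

B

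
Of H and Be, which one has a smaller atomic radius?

H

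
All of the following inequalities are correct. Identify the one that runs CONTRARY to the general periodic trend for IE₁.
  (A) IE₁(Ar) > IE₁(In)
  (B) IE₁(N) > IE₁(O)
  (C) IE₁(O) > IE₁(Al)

(B)

The general trend: IE₁ increases across a period and decreases down a group.
(A) Ar (period 3, group 18) vs In (period 5, group 13): the stated order agrees with the simple trend.
(B) N (period 2, group 15) vs O (period 2, group 16): the stated order contradicts the simple trend.
(C) O (period 2, group 16) vs Al (period 3, group 13): the stated order agrees with the simple trend.
The exception is (B): pairing an electron in O's 2p⁴ costs repulsion energy, so O ionizes more easily than half-filled N (2p³).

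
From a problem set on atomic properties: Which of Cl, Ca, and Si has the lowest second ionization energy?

Ca

Consider each +1 ion: Cl⁺ still has 6 valence electrons; Ca⁺ still has 1 valence electron; Si⁺ still has 3 valence electrons.
All are still removing valence electrons, so compare the +1 ions as you would atoms: IE_2 generally rises across a period (higher Z_eff) and falls down a group (larger shell), subject to the usual subshell exceptions.
Valence configurations: Cl⁺ [Ne]3s²3p⁴, Ca⁺ [Ar]4s¹, Si⁺ [Ne]3s²3p¹.
The numbers (kJ/mol): Cl 2298, Ca 1145, Si 1577.
Hence IE_2: Ca < Si < Cl.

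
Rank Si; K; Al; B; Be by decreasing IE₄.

B > Be > Al > K > Si

Consider each +3 ion: Si³⁺ still has 1 valence electron; K³⁺ is already 2 electrons into the core; Al³⁺ is the bare [Ne] core; B³⁺ is the bare [He] core; Be³⁺ is already 1 electron into the core.
Core electrons are held far more tightly than valence electrons, so K, Al, Be and B top the IE_4 order.
Approximate IE_4 values (kJ/mol): Si 4356, K 5877, Al 11577, B 25026, Be 21007.
Overall IE_4 order: Si < K < Al < Be < B.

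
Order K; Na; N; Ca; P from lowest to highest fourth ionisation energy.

P, K, Ca, N, Na

Consider each +3 ion: K³⁺ is already 2 electrons into the core; Na³⁺ is already 2 electrons into the core; N³⁺ still has 2 valence electrons; Ca³⁺ is already 1 electron into the core; P³⁺ still has 2 valence electrons.
Usually core removal costs more than valence removal, but here the competition is close: a tightly held n=2 valence electron can cost more to remove than an n=3 core electron, so the actual values have to decide it.
Valence configurations: N³⁺ [He]2s², P³⁺ [Ne]3s².
Tabulated IE_4 (kJ/mol): K 5877, Na 9543, N 7475, Ca 6491, P 4964.
Overall IE_4 order: P < K < Ca < N < Na.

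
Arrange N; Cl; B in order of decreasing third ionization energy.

N > Cl > B

After 2 electrons have been removed, what remains? N²⁺ still has 3 valence electrons; Cl²⁺ still has 5 valence electrons; B²⁺ still has 1 valence electron.
All are still removing valence electrons, so compare the +2 ions as you would atoms: IE_3 generally rises across a period (higher Z_eff) and falls down a group (larger shell), subject to the usual subshell exceptions.
Valence configurations: N²⁺ [He]2s²2p¹, Cl²⁺ [Ne]3s²3p³, B²⁺ [He]2s¹.
Approximate IE_3 values (kJ/mol): N 4578, Cl 3822, B 3660.
Overall IE_3 order: B < Cl < N.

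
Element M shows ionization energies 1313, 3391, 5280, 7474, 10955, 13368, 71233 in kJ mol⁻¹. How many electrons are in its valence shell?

Look for the largest jump between consecutive ionization energies: IE7/IE6 ≈ 5.3, far larger than any earlier ratio.
That jump marks the point where a core electron is being removed. So the atom has 6 valence electrons.

6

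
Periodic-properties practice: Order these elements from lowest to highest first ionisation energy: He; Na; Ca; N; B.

Na < Ca < B < N < He

He is in period 1, group 18; B is in period 2, group 13; N is in period 2, group 15; Na is in period 3, group 1; Ca is in period 4, group 2.
IE₁ increases left→right with effective nuclear charge and decreases top→bottom as the valence shell moves farther out.
Here both period and group differ, so the two effects have to be weighed against each other.
Ca > Na: period and group pull opposite ways; the across-period shift dominates (590 vs 496 kJ/mol).
B > Ca: both effects reinforce here, so B is clearly the higher of the two.
N > B: both are in period 2; the period trend gives N the larger value.
He > N: both effects reinforce here, so He is clearly the higher of the two.
For reference (kJ/mol): He 2372, B 801, N 1402, Na 496, Ca 590.
So from lowest to highest: Na < Ca < B < N < He.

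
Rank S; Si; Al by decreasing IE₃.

The third ionization energy removes an electron from the +2 ion. For each element: S²⁺ still has 4 valence electrons; Si²⁺ still has 2 valence electrons; Al²⁺ still has 1 valence electron.
All are still removing valence electrons, so compare the +2 ions as you would atoms: IE_3 generally rises across a period (higher Z_eff) and falls down a group (larger shell), subject to the usual subshell exceptions.
Valence configurations: S²⁺ [Ne]3s²3p², Si²⁺ [Ne]3s², Al²⁺ [Ne]3s¹.
Approximate IE_3 values (kJ/mol): S 3357, Si 3232, Al 2745.
Putting it together, IE_3: Al < Si < S.

S > Si > Al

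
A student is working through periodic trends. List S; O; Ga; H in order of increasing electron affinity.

Atoms with high Z_eff and room in the valence shell (especially the halogens) have the most exothermic electron affinities.
Here both period and group differ, so the two effects have to be weighed against each other.
H > Ga: the two effects oppose for this pair; the down-group effect wins (73 vs 29 kJ/mol).
O > H: the two effects oppose for this pair; the across-period effect wins (141 vs 73 kJ/mol).
S > O: this pair runs against the simple trend — see the exception note.
Note the exception: S has a higher electron affinity than O, contrary to the simple trend — the compact 2p subshell of O repels the added electron more than S's larger 3p does.
For reference (kJ/mol): H 73, O 141, S 200, Ga 29.
So from lowest to highest: Ga < H < O < S.

Ga < H < O < S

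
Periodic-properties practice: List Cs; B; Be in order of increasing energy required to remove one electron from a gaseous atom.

Cs < B < Be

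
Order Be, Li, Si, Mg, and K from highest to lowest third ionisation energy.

IE_3 is the cost of taking one more electron from the +2 cation: Be²⁺ is the bare [He] core; Li²⁺ is already 1 electron into the core; Si²⁺ still has 2 valence electrons; Mg²⁺ is the bare [Ne] core; K²⁺ is already 1 electron into the core.
Pulling an electron out of a noble-gas core costs far more than removing a remaining valence electron, so K, Mg, Li and Be sit at the high end of IE_3.
Tabulated IE_3 (kJ/mol): Be 14849, Li 11815, Si 3232, Mg 7733, K 4420.
Putting it together, IE_3: Si < K < Mg < Li < Be.

Be > Li > Mg > K > Si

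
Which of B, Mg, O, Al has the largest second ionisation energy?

O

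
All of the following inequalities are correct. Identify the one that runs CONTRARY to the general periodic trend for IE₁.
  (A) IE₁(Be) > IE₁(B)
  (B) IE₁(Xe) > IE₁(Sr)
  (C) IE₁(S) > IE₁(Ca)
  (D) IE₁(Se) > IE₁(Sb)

(A)

The general trend: IE₁ increases across a period and decreases down a group.
(A) Be (period 2, group 2) vs B (period 2, group 13): the stated order contradicts the simple trend.
(B) Xe (period 5, group 18) vs Sr (period 5, group 2): the stated order agrees with the simple trend.
(C) S (period 3, group 16) vs Ca (period 4, group 2): the stated order agrees with the simple trend.
(D) Se (period 4, group 16) vs Sb (period 5, group 15): the stated order agrees with the simple trend.
The exception is (A): removing B's lone 2p electron is easier than breaking Be's filled 2s².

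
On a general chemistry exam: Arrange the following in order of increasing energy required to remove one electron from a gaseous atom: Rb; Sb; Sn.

Rb, Sn, Sb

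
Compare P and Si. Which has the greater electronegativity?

Si is in period 3, group 14; P is in period 3, group 15.
Electronegativity increases across a period and decreases down a group, tracking effective nuclear charge and atomic size.
All lie in period 3, so electronegativity increases left to right.
So P has the greater electronegativity (P > Si).

P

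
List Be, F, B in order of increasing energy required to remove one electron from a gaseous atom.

Be is in period 2, group 2; B is in period 2, group 13; F is in period 2, group 17.
First ionization energy rises across a period (greater Z_eff holds electrons more tightly) and falls down a group (valence electrons are farther from the nucleus).
All lie in period 2; the across-period trend (first ionization energy increases left to right) applies, with the exception below.
Note the exception: Be has a higher first ionization energy than B, contrary to the simple trend — removing B's lone 2p electron is easier than breaking Be's filled 2s².
Tabulated first ionization energy (kJ/mol): Be 900, B 801, F 1681.
So from lowest to highest: B < Be < F.

B < Be < F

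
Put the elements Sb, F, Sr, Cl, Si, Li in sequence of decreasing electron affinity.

Li is in period 2, group 1; F is in period 2, group 17; Si is in period 3, group 14; Cl is in period 3, group 17; Sr is in period 5, group 2; Sb is in period 5, group 15.
EA tends to increase across a period and decrease down a group, though the pattern is less regular than for IE or radius.
Here both period and group differ, so the two effects have to be weighed against each other.
Li > Sr: period and group pull opposite ways; the down-group shift dominates (60 vs 5 kJ/mol).
Sb > Li: period and group pull opposite ways; the across-period shift dominates (103 vs 60 kJ/mol).
Si > Sb: the two effects oppose for this pair; the down-group effect wins (134 vs 103 kJ/mol).
F > Si: both effects reinforce here, so F is clearly the higher of the two.
Cl > F: this pair runs against the simple trend — see the exception note.
Note the exception: Cl has a higher electron affinity than F, contrary to the simple trend — F's small 2p subshell makes the incoming electron feel strong e⁻–e⁻ repulsion, so Cl actually releases more energy on gaining an electron.
For reference (kJ/mol): Li 60, F 328, Si 134, Cl 349, Sr 5, Sb 103.
So from highest to lowest: Cl > F > Si > Sb > Li > Sr.

Cl > F > Si > Sb > Li > Sr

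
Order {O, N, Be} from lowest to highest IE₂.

Be, N, O

After 1 electron has been removed, what remains? O⁺ still has 5 valence electrons; N⁺ still has 4 valence electrons; Be⁺ still has 1 valence electron.
All are still removing valence electrons, so compare the +1 ions as you would atoms: IE_2 generally rises across a period (higher Z_eff) and falls down a group (larger shell), subject to the usual subshell exceptions.
Valence configurations: O⁺ [He]2s²2p³, N⁺ [He]2s²2p², Be⁺ [He]2s¹.
The numbers (kJ/mol): O 3388, N 2856, Be 1757.
Putting it together, IE_2: Be < N < O.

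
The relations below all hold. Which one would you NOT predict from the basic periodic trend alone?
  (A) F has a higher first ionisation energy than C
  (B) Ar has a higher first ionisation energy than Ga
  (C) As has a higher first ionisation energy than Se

(C)

The general trend: first ionisation energy increases across a period and decreases down a group.
(A) F (period 2, group 17) vs C (period 2, group 14): the stated order agrees with the simple trend.
(B) Ar (period 3, group 18) vs Ga (period 4, group 13): the stated order agrees with the simple trend.
(C) As (period 4, group 15) vs Se (period 4, group 16): the stated order contradicts the simple trend.
The exception is (C): Se (4p⁴) ionizes more easily than half-filled As (4p³).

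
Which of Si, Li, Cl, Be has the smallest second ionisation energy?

Si

After 1 electron has been removed, what remains? Si⁺ still has 3 valence electrons; Li⁺ is the bare [He] core; Cl⁺ still has 6 valence electrons; Be⁺ still has 1 valence electron.
Breaking into a closed-shell core is much more expensive than removing a leftover valence electron — Li has the largest IE_2 here.
Valence configurations: Si⁺ [Ne]3s²3p¹, Cl⁺ [Ne]3s²3p⁴, Be⁺ [He]2s¹.
Approximate IE_2 values (kJ/mol): Si 1577, Li 7298, Cl 2298, Be 1757.
So the second ionization energies run Si < Be < Cl < Li.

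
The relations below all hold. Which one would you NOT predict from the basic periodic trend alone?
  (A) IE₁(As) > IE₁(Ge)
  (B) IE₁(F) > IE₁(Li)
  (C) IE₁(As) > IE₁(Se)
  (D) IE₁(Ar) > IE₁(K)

(C)

The general trend: IE₁ increases across a period and decreases down a group.
(A) As (period 4, group 15) vs Ge (period 4, group 14): the stated order agrees with the simple trend.
(B) F (period 2, group 17) vs Li (period 2, group 1): the stated order agrees with the simple trend.
(C) As (period 4, group 15) vs Se (period 4, group 16): the stated order contradicts the simple trend.
(D) Ar (period 3, group 18) vs K (period 4, group 1): the stated order agrees with the simple trend.
The exception is (C): Se (4p⁴) ionizes more easily than half-filled As (4p³).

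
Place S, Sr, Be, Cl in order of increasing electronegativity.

Atoms toward the upper right of the periodic table pull bonding electrons most strongly.
Neither a single period nor a single group — weigh both effects.
Be > Sr: Be sits above Sr in group 2, so the down-group effect alone puts Be higher.
S > Be: the two effects oppose for this pair; the across-period effect wins (2.58 vs 1.57).
Cl > S: both are in period 3; the period trend gives Cl the larger value.
Approximate values (Pauling): Be 1.57, S 2.58, Cl 3.16, Sr 0.95.
So from lowest to highest: Sr < Be < S < Cl.

Sr, Be, S, Cl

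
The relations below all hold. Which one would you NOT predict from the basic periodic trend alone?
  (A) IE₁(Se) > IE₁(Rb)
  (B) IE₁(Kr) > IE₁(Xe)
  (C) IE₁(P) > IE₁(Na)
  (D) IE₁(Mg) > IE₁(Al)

(D)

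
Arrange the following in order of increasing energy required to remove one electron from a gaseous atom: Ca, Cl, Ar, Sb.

Ca, Sb, Cl, Ar

Cl is in period 3, group 17; Ar is in period 3, group 18; Ca is in period 4, group 2; Sb is in period 5, group 15.
IE₁ increases left→right with effective nuclear charge and decreases top→bottom as the valence shell moves farther out.
These span different periods and groups, so the two trends combine.
Sb > Ca: the two effects oppose for this pair; the across-period effect wins (831 vs 590 kJ/mol).
Cl > Sb: both effects reinforce here, so Cl is clearly the higher of the two.
Ar > Cl: both are in period 3; the period trend gives Ar the larger value.
Approximate values (kJ/mol): Cl 1251, Ar 1521, Ca 590, Sb 831.
So from lowest to highest: Ca < Sb < Cl < Ar.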